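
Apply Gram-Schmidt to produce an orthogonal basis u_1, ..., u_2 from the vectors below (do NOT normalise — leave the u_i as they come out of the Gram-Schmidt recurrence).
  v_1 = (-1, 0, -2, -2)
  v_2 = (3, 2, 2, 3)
Orthogonal basis:
  u_1 = (-1, 0, -2, -2)
  u_2 = (14/9, 2, -8/9, 1/9)

Apply the Gram-Schmidt recurrence
  u_1 = v_1
  u_i = v_i − Σ_{j<i} ((v_i · u_j) / (u_j · u_j)) · u_j.

Step by step this gives:
  u_1 = (-1, 0, -2, -2)
  u_2 = (14/9, 2, -8/9, 1/9)

Orthogonality check:
  u_2 · u_1 = 0 (should be 0)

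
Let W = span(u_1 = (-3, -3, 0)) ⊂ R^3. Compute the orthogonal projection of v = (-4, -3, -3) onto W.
proj_W(v) = (-7/2, -7/2, 0)

Set up U = [u_1 | ... | u_1] ∈ R^(3×1). The projector onto W = col(U) is P = U (U^T U)^(-1) U^T.
Compute U^T U =
  [18],
and U^T v = (21).
Solve U^T U · c = U^T v for the coefficients: c = (7/6). The projection is proj_W(v) = U c.
Check: (v - proj_W(v)) · u_1 = 0  (should be 0).
Result: proj_W(v) = (-7/2, -7/2, 0).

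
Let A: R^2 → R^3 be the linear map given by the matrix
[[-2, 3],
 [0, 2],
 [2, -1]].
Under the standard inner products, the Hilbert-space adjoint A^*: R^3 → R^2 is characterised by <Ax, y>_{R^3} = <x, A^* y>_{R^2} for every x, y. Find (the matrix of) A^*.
A^* = A^T =
[[-2, 0, 2],
 [3, 2, -1]]

For real matrices with standard dot products, the defining identity <Ax, y> = <x, A^* y> gives (Ax)^T y = x^T (A^*) y, i.e. x^T A^T y = x^T (A^*) y. Since this holds for all x, y, we must have A^* = A^T. Therefore
A^* =
[[-2, 0, 2],
 [3, 2, -1]].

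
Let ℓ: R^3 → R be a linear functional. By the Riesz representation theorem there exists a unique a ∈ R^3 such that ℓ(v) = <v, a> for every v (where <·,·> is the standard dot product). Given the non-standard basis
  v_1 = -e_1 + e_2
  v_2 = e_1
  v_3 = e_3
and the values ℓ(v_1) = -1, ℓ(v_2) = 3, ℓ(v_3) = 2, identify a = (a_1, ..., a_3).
a = (3, 2, 2)

Write a = (a_1, ..., a_3) in the standard basis. For each basis vector v_i, ℓ(v_i) = <v_i, a> is a linear equation in the a_j's. Collect the n equations into a matrix system V a = ℓ, where row i of V is v_i (expressed in the standard basis). Since V is invertible (lower-triangular with 1s on the diagonal, up to permutation), solve by back-substitution:
  V =
[[-1, 1, 0],
 [1, 0, 0],
 [0, 0, 1]]
  V a = (-1, 3, 2)
Solving gives a = (3, 2, 2).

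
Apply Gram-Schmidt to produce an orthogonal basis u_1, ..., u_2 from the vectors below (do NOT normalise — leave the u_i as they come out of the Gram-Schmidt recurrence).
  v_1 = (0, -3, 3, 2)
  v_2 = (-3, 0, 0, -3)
Orthogonal basis:
  u_1 = (0, -3, 3, 2)
  u_2 = (-3, -9/11, 9/11, -27/11)

Apply the Gram-Schmidt recurrence
  u_1 = v_1
  u_i = v_i − Σ_{j<i} ((v_i · u_j) / (u_j · u_j)) · u_j.

Step by step this gives:
  u_1 = (0, -3, 3, 2)
  u_2 = (-3, -9/11, 9/11, -27/11)

Orthogonality check:
  u_2 · u_1 = 0 (should be 0)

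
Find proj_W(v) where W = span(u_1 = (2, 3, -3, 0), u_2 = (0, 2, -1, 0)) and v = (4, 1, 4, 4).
proj_W(v) = (26/29, -31/29, -4/29, 0)

Set up U = [u_1 | ... | u_2] ∈ R^(4×2). The projector onto W = col(U) is P = U (U^T U)^(-1) U^T.
Compute U^T U =
  [22, 9]
  [9, 5],
and U^T v = (-1, -2).
Solve U^T U · c = U^T v for the coefficients: c = (13/29, -35/29). The projection is proj_W(v) = U c.
Check: (v - proj_W(v)) · u_1 = 0  (should be 0).
Check: (v - proj_W(v)) · u_2 = 0  (should be 0).
Result: proj_W(v) = (26/29, -31/29, -4/29, 0).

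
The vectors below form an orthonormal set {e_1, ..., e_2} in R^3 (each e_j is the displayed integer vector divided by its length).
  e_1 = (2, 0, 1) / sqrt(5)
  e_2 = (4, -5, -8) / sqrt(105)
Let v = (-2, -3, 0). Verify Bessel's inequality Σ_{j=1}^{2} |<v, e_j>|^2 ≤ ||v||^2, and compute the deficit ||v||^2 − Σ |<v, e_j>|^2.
Σ |<v, e_j>|^2 = 11/3; ||v||^2 = 13; deficit = 28/3

Write each e_j = u_j / sqrt(<u_j, u_j>) where u_j is the displayed integer vector. Then <v, e_j> = <v, u_j> / sqrt(<u_j, u_j>), so |<v, e_j>|^2 = <v, u_j>^2 / <u_j, u_j>.
Coefficients: <v, e_1> = -4/sqrt(5), <v, e_2> = 7/sqrt(105).
Square and sum: Σ |<v, e_j>|^2 = 11/3.
Compute ||v||^2 = v·v = 13.
Deficit = 13 − 11/3 = 28/3 ≥ 0, confirming Bessel's inequality. (The deficit equals ||v − Σ <v,e_j> e_j||^2, the squared distance from v to span{e_j}.)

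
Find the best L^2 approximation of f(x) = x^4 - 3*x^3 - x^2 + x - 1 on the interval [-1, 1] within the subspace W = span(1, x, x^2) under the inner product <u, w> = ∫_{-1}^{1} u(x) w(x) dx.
g(x) = -x^2/7 - 4*x/5 - 38/35

The best approximation g ∈ W is the orthogonal projection of f onto W. Writing g = a_0 + a_1 x + a_2 x^2, the coefficients solve the normal equations G · a = b where
  G_{ij} = <φ_i, φ_j> and b_i = <f, φ_i>, with φ_0 = 1, φ_1 = x, φ_2 = x^2.
G =
  [2, 0, 2/3]
  [0, 2/3, 0]
  [2/3, 0, 2/5],
b = (-34/15, -8/15, -82/105).
Solving gives a_0 = -38/35, a_1 = -4/5, a_2 = -1/7, so
  g(x) = -x^2/7 - 4*x/5 - 38/35.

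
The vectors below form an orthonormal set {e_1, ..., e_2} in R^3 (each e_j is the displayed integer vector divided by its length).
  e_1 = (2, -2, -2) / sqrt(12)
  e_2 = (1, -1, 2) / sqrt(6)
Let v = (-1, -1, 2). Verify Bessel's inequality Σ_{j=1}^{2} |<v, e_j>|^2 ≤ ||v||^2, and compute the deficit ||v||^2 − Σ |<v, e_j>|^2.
Σ |<v, e_j>|^2 = 4; ||v||^2 = 6; deficit = 2

Write each e_j = u_j / sqrt(<u_j, u_j>) where u_j is the displayed integer vector. Then <v, e_j> = <v, u_j> / sqrt(<u_j, u_j>), so |<v, e_j>|^2 = <v, u_j>^2 / <u_j, u_j>.
Coefficients: <v, e_1> = -4/sqrt(12), <v, e_2> = 4/sqrt(6).
Square and sum: Σ |<v, e_j>|^2 = 4.
Compute ||v||^2 = v·v = 6.
Deficit = 6 − 4 = 2 ≥ 0, confirming Bessel's inequality. (The deficit equals ||v − Σ <v,e_j> e_j||^2, the squared distance from v to span{e_j}.)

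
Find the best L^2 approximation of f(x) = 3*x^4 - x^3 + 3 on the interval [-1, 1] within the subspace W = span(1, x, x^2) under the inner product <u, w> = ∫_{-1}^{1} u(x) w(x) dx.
g(x) = 18*x^2/7 - 3*x/5 + 96/35

The best approximation g ∈ W is the orthogonal projection of f onto W. Writing g = a_0 + a_1 x + a_2 x^2, the coefficients solve the normal equations G · a = b where
  G_{ij} = <φ_i, φ_j> and b_i = <f, φ_i>, with φ_0 = 1, φ_1 = x, φ_2 = x^2.
G =
  [2, 0, 2/3]
  [0, 2/3, 0]
  [2/3, 0, 2/5],
b = (36/5, -2/5, 20/7).
Solving gives a_0 = 96/35, a_1 = -3/5, a_2 = 18/7, so
  g(x) = 18*x^2/7 - 3*x/5 + 96/35.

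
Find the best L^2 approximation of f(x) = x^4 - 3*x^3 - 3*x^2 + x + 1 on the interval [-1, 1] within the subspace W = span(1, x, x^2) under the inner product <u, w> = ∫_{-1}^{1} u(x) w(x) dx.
g(x) = -15*x^2/7 - 4*x/5 + 32/35

The best approximation g ∈ W is the orthogonal projection of f onto W. Writing g = a_0 + a_1 x + a_2 x^2, the coefficients solve the normal equations G · a = b where
  G_{ij} = <φ_i, φ_j> and b_i = <f, φ_i>, with φ_0 = 1, φ_1 = x, φ_2 = x^2.
G =
  [2, 0, 2/3]
  [0, 2/3, 0]
  [2/3, 0, 2/5],
b = (2/5, -8/15, -26/105).
Solving gives a_0 = 32/35, a_1 = -4/5, a_2 = -15/7, so
  g(x) = -15*x^2/7 - 4*x/5 + 32/35.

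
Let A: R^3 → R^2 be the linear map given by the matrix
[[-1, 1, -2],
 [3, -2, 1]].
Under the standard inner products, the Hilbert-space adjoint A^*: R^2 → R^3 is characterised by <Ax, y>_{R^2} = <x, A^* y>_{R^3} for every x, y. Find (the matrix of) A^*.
A^* = A^T =
[[-1, 3],
 [1, -2],
 [-2, 1]]

For real matrices with standard dot products, the defining identity <Ax, y> = <x, A^* y> gives (Ax)^T y = x^T (A^*) y, i.e. x^T A^T y = x^T (A^*) y. Since this holds for all x, y, we must have A^* = A^T. Therefore
A^* =
[[-1, 3],
 [1, -2],
 [-2, 1]].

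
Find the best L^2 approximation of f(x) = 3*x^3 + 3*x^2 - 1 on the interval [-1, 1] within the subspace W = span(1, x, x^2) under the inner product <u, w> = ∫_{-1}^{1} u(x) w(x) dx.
g(x) = 3*x^2 + 9*x/5 - 1

The best approximation g ∈ W is the orthogonal projection of f onto W. Writing g = a_0 + a_1 x + a_2 x^2, the coefficients solve the normal equations G · a = b where
  G_{ij} = <φ_i, φ_j> and b_i = <f, φ_i>, with φ_0 = 1, φ_1 = x, φ_2 = x^2.
G =
  [2, 0, 2/3]
  [0, 2/3, 0]
  [2/3, 0, 2/5],
b = (0, 6/5, 8/15).
Solving gives a_0 = -1, a_1 = 9/5, a_2 = 3, so
  g(x) = 3*x^2 + 9*x/5 - 1.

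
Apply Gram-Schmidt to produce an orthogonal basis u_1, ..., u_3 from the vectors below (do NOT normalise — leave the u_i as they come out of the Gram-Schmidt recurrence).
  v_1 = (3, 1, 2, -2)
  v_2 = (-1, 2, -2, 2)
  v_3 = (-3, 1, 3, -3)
Orthogonal basis:
  u_1 = (3, 1, 2, -2)
  u_2 = (1/2, 5/2, -1, 1)
  u_3 = (-172/51, 344/153, 301/153, -301/153)

Apply the Gram-Schmidt recurrence
  u_1 = v_1
  u_i = v_i − Σ_{j<i} ((v_i · u_j) / (u_j · u_j)) · u_j.

Step by step this gives:
  u_1 = (3, 1, 2, -2)
  u_2 = (1/2, 5/2, -1, 1)
  u_3 = (-172/51, 344/153, 301/153, -301/153)

Orthogonality check:
  u_2 · u_1 = 0 (should be 0)
  u_3 · u_1 = 0 (should be 0)
  u_3 · u_2 = 0 (should be 0)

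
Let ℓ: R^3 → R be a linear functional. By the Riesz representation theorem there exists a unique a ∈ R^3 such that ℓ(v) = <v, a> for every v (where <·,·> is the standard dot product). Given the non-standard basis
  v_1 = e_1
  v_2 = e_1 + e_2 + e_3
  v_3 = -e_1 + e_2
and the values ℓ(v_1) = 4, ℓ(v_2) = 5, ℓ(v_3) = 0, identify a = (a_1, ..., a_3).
a = (4, 4, -3)

Write a = (a_1, ..., a_3) in the standard basis. For each basis vector v_i, ℓ(v_i) = <v_i, a> is a linear equation in the a_j's. Collect the n equations into a matrix system V a = ℓ, where row i of V is v_i (expressed in the standard basis). Since V is invertible (lower-triangular with 1s on the diagonal, up to permutation), solve by back-substitution:
  V =
[[1, 0, 0],
 [1, 1, 1],
 [-1, 1, 0]]
  V a = (4, 5, 0)
Solving gives a = (4, 4, -3).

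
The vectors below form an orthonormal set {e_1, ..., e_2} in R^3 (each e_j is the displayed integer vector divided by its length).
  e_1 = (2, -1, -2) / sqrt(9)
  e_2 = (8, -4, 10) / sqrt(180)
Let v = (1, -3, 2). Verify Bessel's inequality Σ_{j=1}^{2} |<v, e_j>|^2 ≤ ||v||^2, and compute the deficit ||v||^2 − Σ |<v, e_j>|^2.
Σ |<v, e_j>|^2 = 9; ||v||^2 = 14; deficit = 5

Write each e_j = u_j / sqrt(<u_j, u_j>) where u_j is the displayed integer vector. Then <v, e_j> = <v, u_j> / sqrt(<u_j, u_j>), so |<v, e_j>|^2 = <v, u_j>^2 / <u_j, u_j>.
Coefficients: <v, e_1> = 1/sqrt(9), <v, e_2> = 40/sqrt(180).
Square and sum: Σ |<v, e_j>|^2 = 9.
Compute ||v||^2 = v·v = 14.
Deficit = 14 − 9 = 5 ≥ 0, confirming Bessel's inequality. (The deficit equals ||v − Σ <v,e_j> e_j||^2, the squared distance from v to span{e_j}.)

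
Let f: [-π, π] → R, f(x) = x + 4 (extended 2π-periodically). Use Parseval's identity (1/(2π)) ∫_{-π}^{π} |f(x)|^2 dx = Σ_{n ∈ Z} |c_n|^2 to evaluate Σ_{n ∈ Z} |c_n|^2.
Σ |c_n|^2 = π^2/3 + 16

Expand and integrate term by term over [-π, π]:
  ∫ (x)^2 dx = 1·(2π^3/3); ∫ 2·1·(4)·x dx = 0 (odd integrand); ∫ 4^2 dx = 16·2π.
So (1/(2π)) ∫_{-π}^{π} (x + 4)^2 dx = 1π^2/3 + 16 = π^2/3 + 16.
Parseval ⇒ Σ |c_n|^2 = π^2/3 + 16.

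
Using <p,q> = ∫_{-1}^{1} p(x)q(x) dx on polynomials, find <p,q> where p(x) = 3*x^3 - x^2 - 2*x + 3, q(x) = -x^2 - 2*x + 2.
<p,q> = 28/3

Expand the product: p(x)·q(x) = -3*x^5 - 5*x^4 + 10*x^3 - x^2 - 10*x + 6.
∫_{-1}^{1} of each monomial x^k gives [2/(k+1) if k even, 0 if k odd]. Integrating term-by-term (or equivalently evaluating the antiderivative F(x) = -x^6/2 - x^5 + 5*x^4/2 - x^3/3 - 5*x^2 + 6*x at the endpoints):
  F(1) − F(−1) = 5/3 − (-23/3) = 28/3.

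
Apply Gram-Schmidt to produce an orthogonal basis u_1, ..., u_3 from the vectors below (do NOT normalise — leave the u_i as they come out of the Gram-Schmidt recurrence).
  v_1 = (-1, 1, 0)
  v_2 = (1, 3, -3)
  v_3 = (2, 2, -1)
Orthogonal basis:
  u_1 = (-1, 1, 0)
  u_2 = (2, 2, -3)
  u_3 = (12/17, 12/17, 16/17)

Apply the Gram-Schmidt recurrence
  u_1 = v_1
  u_i = v_i − Σ_{j<i} ((v_i · u_j) / (u_j · u_j)) · u_j.

Step by step this gives:
  u_1 = (-1, 1, 0)
  u_2 = (2, 2, -3)
  u_3 = (12/17, 12/17, 16/17)

Orthogonality check:
  u_2 · u_1 = 0 (should be 0)
  u_3 · u_1 = 0 (should be 0)
  u_3 · u_2 = 0 (should be 0)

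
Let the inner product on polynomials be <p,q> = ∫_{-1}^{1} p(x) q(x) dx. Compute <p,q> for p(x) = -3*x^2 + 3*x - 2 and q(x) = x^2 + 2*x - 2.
<p,q> = 202/15

Expand the product: p(x)·q(x) = -3*x^4 - 3*x^3 + 10*x^2 - 10*x + 4.
∫_{-1}^{1} of each monomial x^k gives [2/(k+1) if k even, 0 if k odd]. Integrating term-by-term (or equivalently evaluating the antiderivative F(x) = -3*x^5/5 - 3*x^4/4 + 10*x^3/3 - 5*x^2 + 4*x at the endpoints):
  F(1) − F(−1) = 59/60 − (-749/60) = 202/15.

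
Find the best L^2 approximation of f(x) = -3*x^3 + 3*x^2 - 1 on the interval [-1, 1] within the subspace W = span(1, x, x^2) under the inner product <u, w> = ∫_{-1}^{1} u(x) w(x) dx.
g(x) = 3*x^2 - 9*x/5 - 1

The best approximation g ∈ W is the orthogonal projection of f onto W. Writing g = a_0 + a_1 x + a_2 x^2, the coefficients solve the normal equations G · a = b where
  G_{ij} = <φ_i, φ_j> and b_i = <f, φ_i>, with φ_0 = 1, φ_1 = x, φ_2 = x^2.
G =
  [2, 0, 2/3]
  [0, 2/3, 0]
  [2/3, 0, 2/5],
b = (0, -6/5, 8/15).
Solving gives a_0 = -1, a_1 = -9/5, a_2 = 3, so
  g(x) = 3*x^2 - 9*x/5 - 1.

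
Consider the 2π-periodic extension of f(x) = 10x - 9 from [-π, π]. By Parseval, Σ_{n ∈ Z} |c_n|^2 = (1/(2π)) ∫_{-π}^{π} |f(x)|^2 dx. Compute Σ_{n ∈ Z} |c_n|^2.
Σ |c_n|^2 = 100π^2/3 + 81

Expand and integrate term by term over [-π, π]:
  ∫ (10x)^2 dx = 100·(2π^3/3); ∫ 2·10·(-9)·x dx = 0 (odd integrand); ∫ (-9)^2 dx = 81·2π.
So (1/(2π)) ∫_{-π}^{π} (10x - 9)^2 dx = 100π^2/3 + 81 = 100π^2/3 + 81.
Parseval ⇒ Σ |c_n|^2 = 100π^2/3 + 81.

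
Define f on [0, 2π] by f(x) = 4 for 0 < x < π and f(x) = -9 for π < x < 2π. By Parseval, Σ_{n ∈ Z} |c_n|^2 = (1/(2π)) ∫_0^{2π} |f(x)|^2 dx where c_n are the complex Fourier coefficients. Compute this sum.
Σ |c_n|^2 = 97/2

Parseval equates the L^2 energy of f (normalised by 1/(2π)) with the ℓ^2 sum of its Fourier coefficients: (1/(2π)) ∫_0^{2π} |f|^2 = Σ |c_n|^2.
Compute the left side: (1/(2π)) [∫_0^π 4^2 dx + ∫_π^{2π} (-9)^2 dx] = (1/(2π)) · (16π + 81π) = (16 + 81)/2 = 97/2.
So Σ_{n ∈ Z} |c_n|^2 = 97/2.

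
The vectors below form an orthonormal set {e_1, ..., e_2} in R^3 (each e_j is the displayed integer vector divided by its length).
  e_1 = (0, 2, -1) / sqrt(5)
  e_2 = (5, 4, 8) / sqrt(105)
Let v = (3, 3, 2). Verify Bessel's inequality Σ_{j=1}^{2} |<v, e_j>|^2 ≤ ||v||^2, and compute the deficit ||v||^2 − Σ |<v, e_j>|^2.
Σ |<v, e_j>|^2 = 437/21; ||v||^2 = 22; deficit = 25/21

Write each e_j = u_j / sqrt(<u_j, u_j>) where u_j is the displayed integer vector. Then <v, e_j> = <v, u_j> / sqrt(<u_j, u_j>), so |<v, e_j>|^2 = <v, u_j>^2 / <u_j, u_j>.
Coefficients: <v, e_1> = 4/sqrt(5), <v, e_2> = 43/sqrt(105).
Square and sum: Σ |<v, e_j>|^2 = 437/21.
Compute ||v||^2 = v·v = 22.
Deficit = 22 − 437/21 = 25/21 ≥ 0, confirming Bessel's inequality. (The deficit equals ||v − Σ <v,e_j> e_j||^2, the squared distance from v to span{e_j}.)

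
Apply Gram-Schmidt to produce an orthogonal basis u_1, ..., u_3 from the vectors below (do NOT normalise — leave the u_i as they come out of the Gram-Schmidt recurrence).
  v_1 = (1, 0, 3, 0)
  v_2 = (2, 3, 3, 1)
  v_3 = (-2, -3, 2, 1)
Orthogonal basis:
  u_1 = (1, 0, 3, 0)
  u_2 = (9/10, 3, -3/10, 1)
  u_3 = (-168/109, -15/109, 56/109, 213/109)

Apply the Gram-Schmidt recurrence
  u_1 = v_1
  u_i = v_i − Σ_{j<i} ((v_i · u_j) / (u_j · u_j)) · u_j.

Step by step this gives:
  u_1 = (1, 0, 3, 0)
  u_2 = (9/10, 3, -3/10, 1)
  u_3 = (-168/109, -15/109, 56/109, 213/109)

Orthogonality check:
  u_2 · u_1 = 0 (should be 0)
  u_3 · u_1 = 0 (should be 0)
  u_3 · u_2 = 0 (should be 0)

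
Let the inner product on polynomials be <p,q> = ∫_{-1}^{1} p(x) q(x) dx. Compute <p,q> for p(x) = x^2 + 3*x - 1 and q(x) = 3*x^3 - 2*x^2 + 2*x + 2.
<p,q> = 82/15

Expand the product: p(x)·q(x) = 3*x^5 + 7*x^4 - 7*x^3 + 10*x^2 + 4*x - 2.
∫_{-1}^{1} of each monomial x^k gives [2/(k+1) if k even, 0 if k odd]. Integrating term-by-term (or equivalently evaluating the antiderivative F(x) = x^6/2 + 7*x^5/5 - 7*x^4/4 + 10*x^3/3 + 2*x^2 - 2*x at the endpoints):
  F(1) − F(−1) = 209/60 − (-119/60) = 82/15.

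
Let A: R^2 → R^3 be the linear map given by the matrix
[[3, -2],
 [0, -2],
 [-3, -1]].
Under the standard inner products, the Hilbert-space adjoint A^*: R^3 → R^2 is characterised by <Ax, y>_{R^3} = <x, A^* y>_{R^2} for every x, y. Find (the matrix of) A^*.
A^* = A^T =
[[3, 0, -3],
 [-2, -2, -1]]

For real matrices with standard dot products, the defining identity <Ax, y> = <x, A^* y> gives (Ax)^T y = x^T (A^*) y, i.e. x^T A^T y = x^T (A^*) y. Since this holds for all x, y, we must have A^* = A^T. Therefore
A^* =
[[3, 0, -3],
 [-2, -2, -1]].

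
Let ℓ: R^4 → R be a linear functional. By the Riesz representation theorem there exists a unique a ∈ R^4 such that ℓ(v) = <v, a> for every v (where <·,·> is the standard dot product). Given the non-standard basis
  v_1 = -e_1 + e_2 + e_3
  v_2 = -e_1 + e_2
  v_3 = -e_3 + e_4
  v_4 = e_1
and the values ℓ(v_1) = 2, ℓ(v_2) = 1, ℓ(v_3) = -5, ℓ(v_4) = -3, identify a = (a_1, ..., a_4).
a = (-3, -2, 1, -4)

Write a = (a_1, ..., a_4) in the standard basis. For each basis vector v_i, ℓ(v_i) = <v_i, a> is a linear equation in the a_j's. Collect the n equations into a matrix system V a = ℓ, where row i of V is v_i (expressed in the standard basis). Since V is invertible (lower-triangular with 1s on the diagonal, up to permutation), solve by back-substitution:
  V =
[[-1, 1, 1, 0],
 [-1, 1, 0, 0],
 [0, 0, -1, 1],
 [1, 0, 0, 0]]
  V a = (2, 1, -5, -3)
Solving gives a = (-3, -2, 1, -4).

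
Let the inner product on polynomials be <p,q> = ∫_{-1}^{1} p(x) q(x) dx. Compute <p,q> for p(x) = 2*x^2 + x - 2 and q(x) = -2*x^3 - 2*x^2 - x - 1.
<p,q> = 34/15

Expand the product: p(x)·q(x) = -4*x^5 - 6*x^4 + x^2 + x + 2.
∫_{-1}^{1} of each monomial x^k gives [2/(k+1) if k even, 0 if k odd]. Integrating term-by-term (or equivalently evaluating the antiderivative F(x) = -2*x^6/3 - 6*x^5/5 + x^3/3 + x^2/2 + 2*x at the endpoints):
  F(1) − F(−1) = 29/30 − (-13/10) = 34/15.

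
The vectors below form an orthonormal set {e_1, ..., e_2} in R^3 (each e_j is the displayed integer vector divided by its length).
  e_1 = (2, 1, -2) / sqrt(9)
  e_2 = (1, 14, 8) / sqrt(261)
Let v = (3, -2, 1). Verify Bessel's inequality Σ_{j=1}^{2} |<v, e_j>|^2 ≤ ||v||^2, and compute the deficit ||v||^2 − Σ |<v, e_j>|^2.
Σ |<v, e_j>|^2 = 45/29; ||v||^2 = 14; deficit = 361/29

Write each e_j = u_j / sqrt(<u_j, u_j>) where u_j is the displayed integer vector. Then <v, e_j> = <v, u_j> / sqrt(<u_j, u_j>), so |<v, e_j>|^2 = <v, u_j>^2 / <u_j, u_j>.
Coefficients: <v, e_1> = 2/sqrt(9), <v, e_2> = -17/sqrt(261).
Square and sum: Σ |<v, e_j>|^2 = 45/29.
Compute ||v||^2 = v·v = 14.
Deficit = 14 − 45/29 = 361/29 ≥ 0, confirming Bessel's inequality. (The deficit equals ||v − Σ <v,e_j> e_j||^2, the squared distance from v to span{e_j}.)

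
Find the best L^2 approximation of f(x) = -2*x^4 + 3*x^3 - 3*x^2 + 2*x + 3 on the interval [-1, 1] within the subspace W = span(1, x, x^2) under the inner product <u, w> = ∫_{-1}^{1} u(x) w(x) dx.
g(x) = -33*x^2/7 + 19*x/5 + 111/35

The best approximation g ∈ W is the orthogonal projection of f onto W. Writing g = a_0 + a_1 x + a_2 x^2, the coefficients solve the normal equations G · a = b where
  G_{ij} = <φ_i, φ_j> and b_i = <f, φ_i>, with φ_0 = 1, φ_1 = x, φ_2 = x^2.
G =
  [2, 0, 2/3]
  [0, 2/3, 0]
  [2/3, 0, 2/5],
b = (16/5, 38/15, 8/35).
Solving gives a_0 = 111/35, a_1 = 19/5, a_2 = -33/7, so
  g(x) = -33*x^2/7 + 19*x/5 + 111/35.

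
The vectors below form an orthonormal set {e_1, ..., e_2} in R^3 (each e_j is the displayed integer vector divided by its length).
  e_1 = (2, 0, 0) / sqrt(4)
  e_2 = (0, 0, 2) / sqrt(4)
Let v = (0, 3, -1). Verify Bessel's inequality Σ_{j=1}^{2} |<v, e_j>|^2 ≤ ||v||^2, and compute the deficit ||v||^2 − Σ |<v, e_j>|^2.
Σ |<v, e_j>|^2 = 1; ||v||^2 = 10; deficit = 9

Write each e_j = u_j / sqrt(<u_j, u_j>) where u_j is the displayed integer vector. Then <v, e_j> = <v, u_j> / sqrt(<u_j, u_j>), so |<v, e_j>|^2 = <v, u_j>^2 / <u_j, u_j>.
Coefficients: <v, e_1> = 0/sqrt(4), <v, e_2> = -2/sqrt(4).
Square and sum: Σ |<v, e_j>|^2 = 1.
Compute ||v||^2 = v·v = 10.
Deficit = 10 − 1 = 9 ≥ 0, confirming Bessel's inequality. (The deficit equals ||v − Σ <v,e_j> e_j||^2, the squared distance from v to span{e_j}.)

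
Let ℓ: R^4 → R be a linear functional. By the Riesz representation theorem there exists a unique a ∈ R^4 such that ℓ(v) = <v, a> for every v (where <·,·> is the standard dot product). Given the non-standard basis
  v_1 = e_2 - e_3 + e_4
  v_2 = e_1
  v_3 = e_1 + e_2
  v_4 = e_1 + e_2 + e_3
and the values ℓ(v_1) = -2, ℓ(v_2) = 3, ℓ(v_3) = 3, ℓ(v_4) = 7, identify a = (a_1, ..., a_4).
a = (3, 0, 4, 2)

Write a = (a_1, ..., a_4) in the standard basis. For each basis vector v_i, ℓ(v_i) = <v_i, a> is a linear equation in the a_j's. Collect the n equations into a matrix system V a = ℓ, where row i of V is v_i (expressed in the standard basis). Since V is invertible (lower-triangular with 1s on the diagonal, up to permutation), solve by back-substitution:
  V =
[[0, 1, -1, 1],
 [1, 0, 0, 0],
 [1, 1, 0, 0],
 [1, 1, 1, 0]]
  V a = (-2, 3, 3, 7)
Solving gives a = (3, 0, 4, 2).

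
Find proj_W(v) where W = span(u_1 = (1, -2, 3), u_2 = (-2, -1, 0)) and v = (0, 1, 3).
proj_W(v) = (9/10, -4/5, 3/2)

Set up U = [u_1 | ... | u_2] ∈ R^(3×2). The projector onto W = col(U) is P = U (U^T U)^(-1) U^T.
Compute U^T U =
  [14, 0]
  [0, 5],
and U^T v = (7, -1).
Solve U^T U · c = U^T v for the coefficients: c = (1/2, -1/5). The projection is proj_W(v) = U c.
Check: (v - proj_W(v)) · u_1 = 0  (should be 0).
Check: (v - proj_W(v)) · u_2 = 0  (should be 0).
Result: proj_W(v) = (9/10, -4/5, 3/2).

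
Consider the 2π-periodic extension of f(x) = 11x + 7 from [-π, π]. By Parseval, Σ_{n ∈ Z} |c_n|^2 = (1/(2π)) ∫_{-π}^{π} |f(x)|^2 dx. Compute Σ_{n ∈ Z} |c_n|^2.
Σ |c_n|^2 = 121π^2/3 + 49

Expand and integrate term by term over [-π, π]:
  ∫ (11x)^2 dx = 121·(2π^3/3); ∫ 2·11·(7)·x dx = 0 (odd integrand); ∫ 7^2 dx = 49·2π.
So (1/(2π)) ∫_{-π}^{π} (11x + 7)^2 dx = 121π^2/3 + 49 = 121π^2/3 + 49.
Parseval ⇒ Σ |c_n|^2 = 121π^2/3 + 49.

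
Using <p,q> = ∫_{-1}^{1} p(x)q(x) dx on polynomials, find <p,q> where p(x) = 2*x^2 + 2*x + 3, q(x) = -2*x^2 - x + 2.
<p,q> = 116/15

Expand the product: p(x)·q(x) = -4*x^4 - 6*x^3 - 4*x^2 + x + 6.
∫_{-1}^{1} of each monomial x^k gives [2/(k+1) if k even, 0 if k odd]. Integrating term-by-term (or equivalently evaluating the antiderivative F(x) = -4*x^5/5 - 3*x^4/2 - 4*x^3/3 + x^2/2 + 6*x at the endpoints):
  F(1) − F(−1) = 43/15 − (-73/15) = 116/15.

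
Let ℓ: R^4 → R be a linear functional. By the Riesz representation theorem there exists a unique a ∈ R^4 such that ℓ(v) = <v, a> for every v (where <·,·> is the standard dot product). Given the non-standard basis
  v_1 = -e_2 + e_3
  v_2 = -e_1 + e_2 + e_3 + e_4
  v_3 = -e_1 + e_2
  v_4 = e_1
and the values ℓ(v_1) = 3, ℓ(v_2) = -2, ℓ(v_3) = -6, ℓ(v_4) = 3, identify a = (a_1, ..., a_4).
a = (3, -3, 0, 4)

Write a = (a_1, ..., a_4) in the standard basis. For each basis vector v_i, ℓ(v_i) = <v_i, a> is a linear equation in the a_j's. Collect the n equations into a matrix system V a = ℓ, where row i of V is v_i (expressed in the standard basis). Since V is invertible (lower-triangular with 1s on the diagonal, up to permutation), solve by back-substitution:
  V =
[[0, -1, 1, 0],
 [-1, 1, 1, 1],
 [-1, 1, 0, 0],
 [1, 0, 0, 0]]
  V a = (3, -2, -6, 3)
Solving gives a = (3, -3, 0, 4).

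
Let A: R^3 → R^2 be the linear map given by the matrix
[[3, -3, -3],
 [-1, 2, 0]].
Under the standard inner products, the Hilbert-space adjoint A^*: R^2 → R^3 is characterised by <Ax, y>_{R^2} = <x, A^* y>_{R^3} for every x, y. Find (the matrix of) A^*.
A^* = A^T =
[[3, -1],
 [-3, 2],
 [-3, 0]]

For real matrices with standard dot products, the defining identity <Ax, y> = <x, A^* y> gives (Ax)^T y = x^T (A^*) y, i.e. x^T A^T y = x^T (A^*) y. Since this holds for all x, y, we must have A^* = A^T. Therefore
A^* =
[[3, -1],
 [-3, 2],
 [-3, 0]].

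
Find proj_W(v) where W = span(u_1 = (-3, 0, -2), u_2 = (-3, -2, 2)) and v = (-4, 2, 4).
proj_W(v) = (-132/49, -94/49, 100/49)

Set up U = [u_1 | ... | u_2] ∈ R^(3×2). The projector onto W = col(U) is P = U (U^T U)^(-1) U^T.
Compute U^T U =
  [13, 5]
  [5, 17],
and U^T v = (4, 16).
Solve U^T U · c = U^T v for the coefficients: c = (-3/49, 47/49). The projection is proj_W(v) = U c.
Check: (v - proj_W(v)) · u_1 = 0  (should be 0).
Check: (v - proj_W(v)) · u_2 = 0  (should be 0).
Result: proj_W(v) = (-132/49, -94/49, 100/49).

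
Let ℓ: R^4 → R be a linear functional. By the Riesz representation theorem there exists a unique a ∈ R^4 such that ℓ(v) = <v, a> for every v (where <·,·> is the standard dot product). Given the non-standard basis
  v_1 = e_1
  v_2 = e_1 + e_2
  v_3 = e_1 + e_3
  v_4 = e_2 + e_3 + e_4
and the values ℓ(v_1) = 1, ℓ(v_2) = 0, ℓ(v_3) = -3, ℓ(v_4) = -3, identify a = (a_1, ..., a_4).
a = (1, -1, -4, 2)

Write a = (a_1, ..., a_4) in the standard basis. For each basis vector v_i, ℓ(v_i) = <v_i, a> is a linear equation in the a_j's. Collect the n equations into a matrix system V a = ℓ, where row i of V is v_i (expressed in the standard basis). Since V is invertible (lower-triangular with 1s on the diagonal, up to permutation), solve by back-substitution:
  V =
[[1, 0, 0, 0],
 [1, 1, 0, 0],
 [1, 0, 1, 0],
 [0, 1, 1, 1]]
  V a = (1, 0, -3, -3)
Solving gives a = (1, -1, -4, 2).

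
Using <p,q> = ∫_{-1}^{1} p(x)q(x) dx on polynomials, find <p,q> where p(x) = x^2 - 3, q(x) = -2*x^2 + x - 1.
<p,q> = 128/15

Expand the product: p(x)·q(x) = -2*x^4 + x^3 + 5*x^2 - 3*x + 3.
∫_{-1}^{1} of each monomial x^k gives [2/(k+1) if k even, 0 if k odd]. Integrating term-by-term (or equivalently evaluating the antiderivative F(x) = -2*x^5/5 + x^4/4 + 5*x^3/3 - 3*x^2/2 + 3*x at the endpoints):
  F(1) − F(−1) = 181/60 − (-331/60) = 128/15.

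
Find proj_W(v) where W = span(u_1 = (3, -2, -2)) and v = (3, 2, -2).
proj_W(v) = (27/17, -18/17, -18/17)

Set up U = [u_1 | ... | u_1] ∈ R^(3×1). The projector onto W = col(U) is P = U (U^T U)^(-1) U^T.
Compute U^T U =
  [17],
and U^T v = (9).
Solve U^T U · c = U^T v for the coefficients: c = (9/17). The projection is proj_W(v) = U c.
Check: (v - proj_W(v)) · u_1 = 0  (should be 0).
Result: proj_W(v) = (27/17, -18/17, -18/17).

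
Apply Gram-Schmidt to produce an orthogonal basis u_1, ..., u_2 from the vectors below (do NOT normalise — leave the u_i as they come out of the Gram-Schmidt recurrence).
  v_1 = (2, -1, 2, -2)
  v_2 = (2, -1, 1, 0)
Orthogonal basis:
  u_1 = (2, -1, 2, -2)
  u_2 = (12/13, -6/13, -1/13, 14/13)

Apply the Gram-Schmidt recurrence
  u_1 = v_1
  u_i = v_i − Σ_{j<i} ((v_i · u_j) / (u_j · u_j)) · u_j.

Step by step this gives:
  u_1 = (2, -1, 2, -2)
  u_2 = (12/13, -6/13, -1/13, 14/13)

Orthogonality check:
  u_2 · u_1 = 0 (should be 0)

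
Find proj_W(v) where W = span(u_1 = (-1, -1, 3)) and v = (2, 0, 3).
proj_W(v) = (-7/11, -7/11, 21/11)

Set up U = [u_1 | ... | u_1] ∈ R^(3×1). The projector onto W = col(U) is P = U (U^T U)^(-1) U^T.
Compute U^T U =
  [11],
and U^T v = (7).
Solve U^T U · c = U^T v for the coefficients: c = (7/11). The projection is proj_W(v) = U c.
Check: (v - proj_W(v)) · u_1 = 0  (should be 0).
Result: proj_W(v) = (-7/11, -7/11, 21/11).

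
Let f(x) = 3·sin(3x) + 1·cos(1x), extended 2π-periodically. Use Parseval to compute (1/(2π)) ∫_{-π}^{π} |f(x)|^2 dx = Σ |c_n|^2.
Σ |c_n|^2 = 5

Expand |f|^2 and use orthogonality of {sin(nx), cos(mx)} on [-π, π]:
  ∫_{-π}^{π} sin(nx)^2 dx = π, ∫ cos(mx)^2 dx = π, and cross terms integrate to 0.
So ∫_{-π}^{π} f(x)^2 dx = 3^2 · π + 1^2 · π = (9 + 1)π.
Divide by 2π: (9 + 1)/2 = 5.
By Parseval, this equals Σ |c_n|^2.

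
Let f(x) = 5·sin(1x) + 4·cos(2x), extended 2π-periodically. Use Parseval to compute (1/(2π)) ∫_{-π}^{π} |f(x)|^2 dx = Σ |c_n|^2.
Σ |c_n|^2 = 41/2

Expand |f|^2 and use orthogonality of {sin(nx), cos(mx)} on [-π, π]:
  ∫_{-π}^{π} sin(nx)^2 dx = π, ∫ cos(mx)^2 dx = π, and cross terms integrate to 0.
So ∫_{-π}^{π} f(x)^2 dx = 5^2 · π + 4^2 · π = (25 + 16)π.
Divide by 2π: (25 + 16)/2 = 41/2.
By Parseval, this equals Σ |c_n|^2.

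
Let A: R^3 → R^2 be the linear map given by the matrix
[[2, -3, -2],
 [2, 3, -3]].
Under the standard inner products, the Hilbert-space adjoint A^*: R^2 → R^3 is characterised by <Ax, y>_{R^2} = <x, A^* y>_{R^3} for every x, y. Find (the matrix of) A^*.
A^* = A^T =
[[2, 2],
 [-3, 3],
 [-2, -3]]

For real matrices with standard dot products, the defining identity <Ax, y> = <x, A^* y> gives (Ax)^T y = x^T (A^*) y, i.e. x^T A^T y = x^T (A^*) y. Since this holds for all x, y, we must have A^* = A^T. Therefore
A^* =
[[2, 2],
 [-3, 3],
 [-2, -3]].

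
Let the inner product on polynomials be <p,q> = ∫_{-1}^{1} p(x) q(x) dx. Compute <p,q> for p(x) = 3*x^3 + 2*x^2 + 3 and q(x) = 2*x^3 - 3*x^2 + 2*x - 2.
<p,q> = -398/21

Expand the product: p(x)·q(x) = 6*x^6 - 5*x^5 + 4*x^3 - 13*x^2 + 6*x - 6.
∫_{-1}^{1} of each monomial x^k gives [2/(k+1) if k even, 0 if k odd]. Integrating term-by-term (or equivalently evaluating the antiderivative F(x) = 6*x^7/7 - 5*x^6/6 + x^4 - 13*x^3/3 + 3*x^2 - 6*x at the endpoints):
  F(1) − F(−1) = -265/42 − (177/14) = -398/21.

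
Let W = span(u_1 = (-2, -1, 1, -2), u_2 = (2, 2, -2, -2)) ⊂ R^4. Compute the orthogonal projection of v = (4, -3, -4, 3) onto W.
proj_W(v) = (17/6, 23/18, -23/18, 61/18)

Set up U = [u_1 | ... | u_2] ∈ R^(4×2). The projector onto W = col(U) is P = U (U^T U)^(-1) U^T.
Compute U^T U =
  [10, -4]
  [-4, 16],
and U^T v = (-15, 4).
Solve U^T U · c = U^T v for the coefficients: c = (-14/9, -5/36). The projection is proj_W(v) = U c.
Check: (v - proj_W(v)) · u_1 = 0  (should be 0).
Check: (v - proj_W(v)) · u_2 = 0  (should be 0).
Result: proj_W(v) = (17/6, 23/18, -23/18, 61/18).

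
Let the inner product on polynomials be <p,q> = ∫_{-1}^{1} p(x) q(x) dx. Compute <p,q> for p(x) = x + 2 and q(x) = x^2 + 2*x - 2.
<p,q> = -16/3

Expand the product: p(x)·q(x) = x^3 + 4*x^2 + 2*x - 4.
∫_{-1}^{1} of each monomial x^k gives [2/(k+1) if k even, 0 if k odd]. Integrating term-by-term (or equivalently evaluating the antiderivative F(x) = x^4/4 + 4*x^3/3 + x^2 - 4*x at the endpoints):
  F(1) − F(−1) = -17/12 − (47/12) = -16/3.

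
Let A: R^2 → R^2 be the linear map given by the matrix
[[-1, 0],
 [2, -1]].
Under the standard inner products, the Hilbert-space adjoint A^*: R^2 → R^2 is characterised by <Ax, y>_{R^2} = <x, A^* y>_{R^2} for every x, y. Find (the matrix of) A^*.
A^* = A^T =
[[-1, 2],
 [0, -1]]

For real matrices with standard dot products, the defining identity <Ax, y> = <x, A^* y> gives (Ax)^T y = x^T (A^*) y, i.e. x^T A^T y = x^T (A^*) y. Since this holds for all x, y, we must have A^* = A^T. Therefore
A^* =
[[-1, 2],
 [0, -1]].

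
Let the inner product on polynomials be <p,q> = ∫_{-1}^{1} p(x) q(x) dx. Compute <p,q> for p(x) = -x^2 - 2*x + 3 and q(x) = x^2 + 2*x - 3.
<p,q> = -256/15

Expand the product: p(x)·q(x) = -x^4 - 4*x^3 + 2*x^2 + 12*x - 9.
∫_{-1}^{1} of each monomial x^k gives [2/(k+1) if k even, 0 if k odd]. Integrating term-by-term (or equivalently evaluating the antiderivative F(x) = -x^5/5 - x^4 + 2*x^3/3 + 6*x^2 - 9*x at the endpoints):
  F(1) − F(−1) = -53/15 − (203/15) = -256/15.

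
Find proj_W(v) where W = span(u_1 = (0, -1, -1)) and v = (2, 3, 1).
proj_W(v) = (0, 2, 2)

Set up U = [u_1 | ... | u_1] ∈ R^(3×1). The projector onto W = col(U) is P = U (U^T U)^(-1) U^T.
Compute U^T U =
  [2],
and U^T v = (-4).
Solve U^T U · c = U^T v for the coefficients: c = (-2). The projection is proj_W(v) = U c.
Check: (v - proj_W(v)) · u_1 = 0  (should be 0).
Result: proj_W(v) = (0, 2, 2).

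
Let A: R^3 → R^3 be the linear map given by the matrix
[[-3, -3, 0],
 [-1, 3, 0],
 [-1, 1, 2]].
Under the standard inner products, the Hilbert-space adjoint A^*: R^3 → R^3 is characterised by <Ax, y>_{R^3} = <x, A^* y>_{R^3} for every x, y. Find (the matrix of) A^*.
A^* = A^T =
[[-3, -1, -1],
 [-3, 3, 1],
 [0, 0, 2]]

For real matrices with standard dot products, the defining identity <Ax, y> = <x, A^* y> gives (Ax)^T y = x^T (A^*) y, i.e. x^T A^T y = x^T (A^*) y. Since this holds for all x, y, we must have A^* = A^T. Therefore
A^* =
[[-3, -1, -1],
 [-3, 3, 1],
 [0, 0, 2]].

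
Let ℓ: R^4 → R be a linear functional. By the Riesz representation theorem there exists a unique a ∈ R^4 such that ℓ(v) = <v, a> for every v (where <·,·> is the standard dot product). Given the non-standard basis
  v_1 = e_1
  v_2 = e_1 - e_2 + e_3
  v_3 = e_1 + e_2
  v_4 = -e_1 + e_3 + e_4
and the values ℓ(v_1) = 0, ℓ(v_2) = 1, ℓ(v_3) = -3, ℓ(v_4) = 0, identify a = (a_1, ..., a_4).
a = (0, -3, -2, 2)

Write a = (a_1, ..., a_4) in the standard basis. For each basis vector v_i, ℓ(v_i) = <v_i, a> is a linear equation in the a_j's. Collect the n equations into a matrix system V a = ℓ, where row i of V is v_i (expressed in the standard basis). Since V is invertible (lower-triangular with 1s on the diagonal, up to permutation), solve by back-substitution:
  V =
[[1, 0, 0, 0],
 [1, -1, 1, 0],
 [1, 1, 0, 0],
 [-1, 0, 1, 1]]
  V a = (0, 1, -3, 0)
Solving gives a = (0, -3, -2, 2).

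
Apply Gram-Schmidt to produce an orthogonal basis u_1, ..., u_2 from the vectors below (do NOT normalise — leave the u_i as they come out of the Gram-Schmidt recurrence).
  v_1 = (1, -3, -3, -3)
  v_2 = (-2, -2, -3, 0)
Orthogonal basis:
  u_1 = (1, -3, -3, -3)
  u_2 = (-69/28, -17/28, -45/28, 39/28)

Apply the Gram-Schmidt recurrence
  u_1 = v_1
  u_i = v_i − Σ_{j<i} ((v_i · u_j) / (u_j · u_j)) · u_j.

Step by step this gives:
  u_1 = (1, -3, -3, -3)
  u_2 = (-69/28, -17/28, -45/28, 39/28)

Orthogonality check:
  u_2 · u_1 = 0 (should be 0)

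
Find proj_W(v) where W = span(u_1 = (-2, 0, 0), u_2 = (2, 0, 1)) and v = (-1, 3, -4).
proj_W(v) = (-1, 0, -4)

Set up U = [u_1 | ... | u_2] ∈ R^(3×2). The projector onto W = col(U) is P = U (U^T U)^(-1) U^T.
Compute U^T U =
  [4, -4]
  [-4, 5],
and U^T v = (2, -6).
Solve U^T U · c = U^T v for the coefficients: c = (-7/2, -4). The projection is proj_W(v) = U c.
Check: (v - proj_W(v)) · u_1 = 0  (should be 0).
Check: (v - proj_W(v)) · u_2 = 0  (should be 0).
Result: proj_W(v) = (-1, 0, -4).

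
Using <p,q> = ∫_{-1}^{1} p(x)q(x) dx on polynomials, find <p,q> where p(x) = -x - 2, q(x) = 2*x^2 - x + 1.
<p,q> = -6

Expand the product: p(x)·q(x) = -2*x^3 - 3*x^2 + x - 2.
∫_{-1}^{1} of each monomial x^k gives [2/(k+1) if k even, 0 if k odd]. Integrating term-by-term (or equivalently evaluating the antiderivative F(x) = -x^4/2 - x^3 + x^2/2 - 2*x at the endpoints):
  F(1) − F(−1) = -3 − (3) = -6.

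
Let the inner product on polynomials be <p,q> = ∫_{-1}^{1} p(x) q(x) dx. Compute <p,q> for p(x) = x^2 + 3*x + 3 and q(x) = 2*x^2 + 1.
<p,q> = 172/15

Expand the product: p(x)·q(x) = 2*x^4 + 6*x^3 + 7*x^2 + 3*x + 3.
∫_{-1}^{1} of each monomial x^k gives [2/(k+1) if k even, 0 if k odd]. Integrating term-by-term (or equivalently evaluating the antiderivative F(x) = 2*x^5/5 + 3*x^4/2 + 7*x^3/3 + 3*x^2/2 + 3*x at the endpoints):
  F(1) − F(−1) = 131/15 − (-41/15) = 172/15.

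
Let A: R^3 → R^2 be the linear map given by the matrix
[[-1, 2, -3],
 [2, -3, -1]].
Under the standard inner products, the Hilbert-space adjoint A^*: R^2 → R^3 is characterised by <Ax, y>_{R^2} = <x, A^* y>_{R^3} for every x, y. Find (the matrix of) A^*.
A^* = A^T =
[[-1, 2],
 [2, -3],
 [-3, -1]]

For real matrices with standard dot products, the defining identity <Ax, y> = <x, A^* y> gives (Ax)^T y = x^T (A^*) y, i.e. x^T A^T y = x^T (A^*) y. Since this holds for all x, y, we must have A^* = A^T. Therefore
A^* =
[[-1, 2],
 [2, -3],
 [-3, -1]].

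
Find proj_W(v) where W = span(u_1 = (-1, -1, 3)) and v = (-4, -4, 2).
proj_W(v) = (-14/11, -14/11, 42/11)

Set up U = [u_1 | ... | u_1] ∈ R^(3×1). The projector onto W = col(U) is P = U (U^T U)^(-1) U^T.
Compute U^T U =
  [11],
and U^T v = (14).
Solve U^T U · c = U^T v for the coefficients: c = (14/11). The projection is proj_W(v) = U c.
Check: (v - proj_W(v)) · u_1 = 0  (should be 0).
Result: proj_W(v) = (-14/11, -14/11, 42/11).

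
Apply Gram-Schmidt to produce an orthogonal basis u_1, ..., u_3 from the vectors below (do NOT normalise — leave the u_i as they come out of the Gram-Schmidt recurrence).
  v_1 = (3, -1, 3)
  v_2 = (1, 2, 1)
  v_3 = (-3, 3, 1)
Orthogonal basis:
  u_1 = (3, -1, 3)
  u_2 = (7/19, 42/19, 7/19)
  u_3 = (-2, 0, 2)

Apply the Gram-Schmidt recurrence
  u_1 = v_1
  u_i = v_i − Σ_{j<i} ((v_i · u_j) / (u_j · u_j)) · u_j.

Step by step this gives:
  u_1 = (3, -1, 3)
  u_2 = (7/19, 42/19, 7/19)
  u_3 = (-2, 0, 2)

Orthogonality check:
  u_2 · u_1 = 0 (should be 0)
  u_3 · u_1 = 0 (should be 0)
  u_3 · u_2 = 0 (should be 0)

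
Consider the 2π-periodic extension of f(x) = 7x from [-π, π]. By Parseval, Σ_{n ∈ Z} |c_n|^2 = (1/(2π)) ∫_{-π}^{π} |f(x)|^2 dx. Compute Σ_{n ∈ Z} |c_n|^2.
Σ |c_n|^2 = 49π^2/3

Expand and integrate term by term over [-π, π]:
  ∫ (7x)^2 dx = 49·(2π^3/3); ∫ 2·7·(0)·x dx = 0 (odd integrand); ∫ 0^2 dx = 0·2π.
So (1/(2π)) ∫_{-π}^{π} (7x)^2 dx = 49π^2/3 + 0 = 49π^2/3.
Parseval ⇒ Σ |c_n|^2 = 49π^2/3.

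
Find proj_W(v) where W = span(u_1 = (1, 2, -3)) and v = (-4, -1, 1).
proj_W(v) = (-9/14, -9/7, 27/14)

Set up U = [u_1 | ... | u_1] ∈ R^(3×1). The projector onto W = col(U) is P = U (U^T U)^(-1) U^T.
Compute U^T U =
  [14],
and U^T v = (-9).
Solve U^T U · c = U^T v for the coefficients: c = (-9/14). The projection is proj_W(v) = U c.
Check: (v - proj_W(v)) · u_1 = 0  (should be 0).
Result: proj_W(v) = (-9/14, -9/7, 27/14).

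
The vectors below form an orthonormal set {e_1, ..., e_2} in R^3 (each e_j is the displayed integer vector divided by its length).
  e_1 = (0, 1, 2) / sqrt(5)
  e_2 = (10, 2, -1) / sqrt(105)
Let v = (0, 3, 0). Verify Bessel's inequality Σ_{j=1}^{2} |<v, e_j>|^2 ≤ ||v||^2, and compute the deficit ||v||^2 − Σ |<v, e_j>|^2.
Σ |<v, e_j>|^2 = 15/7; ||v||^2 = 9; deficit = 48/7

Write each e_j = u_j / sqrt(<u_j, u_j>) where u_j is the displayed integer vector. Then <v, e_j> = <v, u_j> / sqrt(<u_j, u_j>), so |<v, e_j>|^2 = <v, u_j>^2 / <u_j, u_j>.
Coefficients: <v, e_1> = 3/sqrt(5), <v, e_2> = 6/sqrt(105).
Square and sum: Σ |<v, e_j>|^2 = 15/7.
Compute ||v||^2 = v·v = 9.
Deficit = 9 − 15/7 = 48/7 ≥ 0, confirming Bessel's inequality. (The deficit equals ||v − Σ <v,e_j> e_j||^2, the squared distance from v to span{e_j}.)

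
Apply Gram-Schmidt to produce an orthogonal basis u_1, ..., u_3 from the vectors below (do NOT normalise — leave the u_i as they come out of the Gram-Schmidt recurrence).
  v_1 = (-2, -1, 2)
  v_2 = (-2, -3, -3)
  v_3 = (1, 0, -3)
Orthogonal basis:
  u_1 = (-2, -1, 2)
  u_2 = (-16/9, -26/9, -29/9)
  u_3 = (-27/197, 30/197, -12/197)

Apply the Gram-Schmidt recurrence
  u_1 = v_1
  u_i = v_i − Σ_{j<i} ((v_i · u_j) / (u_j · u_j)) · u_j.

Step by step this gives:
  u_1 = (-2, -1, 2)
  u_2 = (-16/9, -26/9, -29/9)
  u_3 = (-27/197, 30/197, -12/197)

Orthogonality check:
  u_2 · u_1 = 0 (should be 0)
  u_3 · u_1 = 0 (should be 0)
  u_3 · u_2 = 0 (should be 0)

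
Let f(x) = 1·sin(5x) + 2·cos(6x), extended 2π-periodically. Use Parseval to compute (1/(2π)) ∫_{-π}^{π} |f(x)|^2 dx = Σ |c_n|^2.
Σ |c_n|^2 = 5/2

Expand |f|^2 and use orthogonality of {sin(nx), cos(mx)} on [-π, π]:
  ∫_{-π}^{π} sin(nx)^2 dx = π, ∫ cos(mx)^2 dx = π, and cross terms integrate to 0.
So ∫_{-π}^{π} f(x)^2 dx = 1^2 · π + 2^2 · π = (1 + 4)π.
Divide by 2π: (1 + 4)/2 = 5/2.
By Parseval, this equals Σ |c_n|^2.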